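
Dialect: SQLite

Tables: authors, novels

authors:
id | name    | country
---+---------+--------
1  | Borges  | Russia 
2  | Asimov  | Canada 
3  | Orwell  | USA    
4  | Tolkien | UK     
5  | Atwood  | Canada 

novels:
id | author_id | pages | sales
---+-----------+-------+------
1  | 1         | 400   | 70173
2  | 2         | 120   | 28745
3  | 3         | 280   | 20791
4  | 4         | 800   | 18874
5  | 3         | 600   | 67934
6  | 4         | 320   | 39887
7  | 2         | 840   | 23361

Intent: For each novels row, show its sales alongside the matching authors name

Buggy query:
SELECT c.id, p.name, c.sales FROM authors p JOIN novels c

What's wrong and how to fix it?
Bug: Missing join condition: each novels row is matched to all authors rows instead of just its own

Fix: Add ON c.author_id = p.id to the JOIN

Corrected query:
SELECT c.id, p.name, c.sales FROM authors p JOIN novels c ON c.author_id = p.id

Result:
id | name    | sales
---+---------+------
1  | Borges  | 70173
2  | Asimov  | 28745
3  | Orwell  | 20791
4  | Tolkien | 18874
5  | Orwell  | 67934
6  | Tolkien | 39887
7  | Asimov  | 23361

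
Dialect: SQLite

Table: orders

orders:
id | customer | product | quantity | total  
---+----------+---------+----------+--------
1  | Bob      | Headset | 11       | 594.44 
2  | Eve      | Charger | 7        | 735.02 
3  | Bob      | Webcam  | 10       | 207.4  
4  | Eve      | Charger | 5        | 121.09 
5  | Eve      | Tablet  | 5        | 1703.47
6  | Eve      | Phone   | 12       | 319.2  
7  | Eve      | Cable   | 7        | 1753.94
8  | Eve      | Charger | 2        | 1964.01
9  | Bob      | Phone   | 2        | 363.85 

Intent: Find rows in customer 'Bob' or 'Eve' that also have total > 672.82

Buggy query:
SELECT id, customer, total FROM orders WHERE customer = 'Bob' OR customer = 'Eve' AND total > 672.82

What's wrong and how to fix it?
Bug: AND binds tighter than OR, so this parses as customer = 'Bob' OR (customer = 'Eve' AND total > 672.82)

Fix: Group the OR with parentheses (or use IN), then AND the threshold

Corrected query:
SELECT id, customer, total FROM orders WHERE (customer = 'Bob' OR customer = 'Eve') AND total > 672.82

Result:
id | customer | total  
---+----------+--------
2  | Eve      | 735.02 
5  | Eve      | 1703.47
7  | Eve      | 1753.94
8  | Eve      | 1964.01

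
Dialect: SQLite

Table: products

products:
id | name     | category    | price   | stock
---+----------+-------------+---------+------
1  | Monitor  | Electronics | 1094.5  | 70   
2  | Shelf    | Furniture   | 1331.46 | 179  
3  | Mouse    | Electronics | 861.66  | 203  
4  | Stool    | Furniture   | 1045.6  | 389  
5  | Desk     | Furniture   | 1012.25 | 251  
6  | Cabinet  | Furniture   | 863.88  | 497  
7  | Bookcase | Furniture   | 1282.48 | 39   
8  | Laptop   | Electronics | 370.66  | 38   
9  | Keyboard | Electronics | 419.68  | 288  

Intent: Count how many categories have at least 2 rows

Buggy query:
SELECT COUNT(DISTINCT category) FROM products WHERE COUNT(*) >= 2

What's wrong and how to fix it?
Bug: WHERE filters individual rows, not groups, so a group-level COUNT is invalid there

Fix: Use a subquery that GROUPs and filters with HAVING, then count its rows

Corrected query:
SELECT COUNT(*) FROM (SELECT category FROM products GROUP BY category HAVING COUNT(*) >= 2)

Result:
COUNT(*)
--------
2       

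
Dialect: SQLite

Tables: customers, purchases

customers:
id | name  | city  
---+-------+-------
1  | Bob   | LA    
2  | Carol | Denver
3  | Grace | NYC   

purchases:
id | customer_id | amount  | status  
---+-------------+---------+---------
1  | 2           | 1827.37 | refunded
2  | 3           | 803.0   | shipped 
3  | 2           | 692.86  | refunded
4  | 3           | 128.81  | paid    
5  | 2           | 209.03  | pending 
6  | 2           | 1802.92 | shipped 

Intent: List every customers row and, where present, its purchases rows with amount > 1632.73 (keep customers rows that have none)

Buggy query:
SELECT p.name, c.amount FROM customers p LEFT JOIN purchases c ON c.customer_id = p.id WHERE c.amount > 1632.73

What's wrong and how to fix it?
Bug: A WHERE condition on the right-hand table after LEFT JOIN drops unmatched parents

Fix: Put 'c.amount > 1632.73' in the JOIN's ON clause instead of WHERE

Corrected query:
SELECT p.name, c.amount FROM customers p LEFT JOIN purchases c ON c.customer_id = p.id AND c.amount > 1632.73

Result:
name  | amount 
------+--------
Bob   | NULL   
Carol | 1802.92
Carol | 1827.37
Grace | NULL   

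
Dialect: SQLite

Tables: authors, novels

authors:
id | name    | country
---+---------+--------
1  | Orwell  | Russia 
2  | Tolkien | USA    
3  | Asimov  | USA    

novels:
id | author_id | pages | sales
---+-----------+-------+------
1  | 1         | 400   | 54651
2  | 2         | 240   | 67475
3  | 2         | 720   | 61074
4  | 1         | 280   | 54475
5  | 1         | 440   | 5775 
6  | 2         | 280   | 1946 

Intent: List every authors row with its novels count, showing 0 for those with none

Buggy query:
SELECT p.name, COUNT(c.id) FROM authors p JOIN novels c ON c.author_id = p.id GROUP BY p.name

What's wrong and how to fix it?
Bug: An inner join excludes parents with zero children

Fix: Use LEFT JOIN so parents without children still appear (COUNT(c.id) gives 0)

Corrected query:
SELECT p.name, COUNT(c.id) FROM authors p LEFT JOIN novels c ON c.author_id = p.id GROUP BY p.name

Result:
name    | COUNT(c.id)
--------+------------
Asimov  | 0          
Orwell  | 3          
Tolkien | 3          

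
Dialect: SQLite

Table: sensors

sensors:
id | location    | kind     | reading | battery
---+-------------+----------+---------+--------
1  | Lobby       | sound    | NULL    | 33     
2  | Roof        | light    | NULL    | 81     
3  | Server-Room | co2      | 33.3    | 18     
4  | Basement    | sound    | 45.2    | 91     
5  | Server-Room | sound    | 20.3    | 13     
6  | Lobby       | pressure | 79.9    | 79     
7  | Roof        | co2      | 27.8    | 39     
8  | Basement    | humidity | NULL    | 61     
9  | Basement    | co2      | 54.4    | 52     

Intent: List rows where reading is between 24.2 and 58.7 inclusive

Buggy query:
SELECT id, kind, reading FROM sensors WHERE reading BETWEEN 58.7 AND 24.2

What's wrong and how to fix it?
Bug: BETWEEN expects the lower bound first; with 58.7 AND 24.2 the range is empty

Fix: Write BETWEEN 24.2 AND 58.7

Corrected query:
SELECT id, kind, reading FROM sensors WHERE reading BETWEEN 24.2 AND 58.7

Result:
id | kind  | reading
---+-------+--------
3  | co2   | 33.3   
4  | sound | 45.2   
7  | co2   | 27.8   
9  | co2   | 54.4   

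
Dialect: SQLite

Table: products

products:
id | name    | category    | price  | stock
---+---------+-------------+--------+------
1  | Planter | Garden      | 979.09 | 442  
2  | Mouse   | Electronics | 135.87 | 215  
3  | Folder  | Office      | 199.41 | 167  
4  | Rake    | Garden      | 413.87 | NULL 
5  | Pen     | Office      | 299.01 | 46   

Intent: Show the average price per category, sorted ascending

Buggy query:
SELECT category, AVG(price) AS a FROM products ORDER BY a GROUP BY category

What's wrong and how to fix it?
Bug: ORDER BY appears before GROUP BY; SQL clause order requires GROUP BY first

Fix: Reorder: SELECT … FROM … GROUP BY … ORDER BY …

Corrected query:
SELECT category, AVG(price) AS a FROM products GROUP BY category ORDER BY a

Result:
category    | a     
------------+-------
Electronics | 135.87
Office      | 249.21
Garden      | 696.48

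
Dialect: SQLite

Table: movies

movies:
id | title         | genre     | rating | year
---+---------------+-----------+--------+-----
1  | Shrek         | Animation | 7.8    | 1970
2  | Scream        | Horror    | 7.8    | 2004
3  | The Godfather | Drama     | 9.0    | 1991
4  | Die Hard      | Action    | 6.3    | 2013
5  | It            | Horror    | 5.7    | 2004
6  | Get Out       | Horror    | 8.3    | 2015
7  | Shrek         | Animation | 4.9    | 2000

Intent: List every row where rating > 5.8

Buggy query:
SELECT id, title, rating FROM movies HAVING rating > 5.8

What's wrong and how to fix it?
Bug: HAVING filters the output of aggregation, but this query has no GROUP BY and no aggregate functions, so SQLite rejects it (HAVING clause on a non-aggregate query); the condition here is per row

Fix: Replace HAVING with WHERE since the condition applies to individual rows

Corrected query:
SELECT id, title, rating FROM movies WHERE rating > 5.8

Result:
id | title         | rating
---+---------------+-------
1  | Shrek         | 7.8   
2  | Scream        | 7.8   
3  | The Godfather | 9     
4  | Die Hard      | 6.3   
6  | Get Out       | 8.3   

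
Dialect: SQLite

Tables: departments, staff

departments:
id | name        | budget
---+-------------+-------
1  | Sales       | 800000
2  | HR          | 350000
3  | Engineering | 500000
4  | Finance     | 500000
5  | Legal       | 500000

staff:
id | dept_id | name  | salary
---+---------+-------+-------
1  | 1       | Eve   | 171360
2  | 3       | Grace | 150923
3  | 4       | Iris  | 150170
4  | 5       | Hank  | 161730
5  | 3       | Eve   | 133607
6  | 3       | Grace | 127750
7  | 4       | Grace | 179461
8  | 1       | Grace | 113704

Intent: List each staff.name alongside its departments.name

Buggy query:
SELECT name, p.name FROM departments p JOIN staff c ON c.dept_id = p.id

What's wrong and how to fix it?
Bug: 'name' exists in both joined tables, so the database can't tell which one is meant

Fix: Qualify the column with its table alias (c.name)

Corrected query:
SELECT c.name, p.name FROM departments p JOIN staff c ON c.dept_id = p.id

Result:
name  | name       
------+------------
Eve   | Sales      
Grace | Engineering
Iris  | Finance    
Hank  | Legal      
Eve   | Engineering
Grace | Engineering
Grace | Finance    
Grace | Sales      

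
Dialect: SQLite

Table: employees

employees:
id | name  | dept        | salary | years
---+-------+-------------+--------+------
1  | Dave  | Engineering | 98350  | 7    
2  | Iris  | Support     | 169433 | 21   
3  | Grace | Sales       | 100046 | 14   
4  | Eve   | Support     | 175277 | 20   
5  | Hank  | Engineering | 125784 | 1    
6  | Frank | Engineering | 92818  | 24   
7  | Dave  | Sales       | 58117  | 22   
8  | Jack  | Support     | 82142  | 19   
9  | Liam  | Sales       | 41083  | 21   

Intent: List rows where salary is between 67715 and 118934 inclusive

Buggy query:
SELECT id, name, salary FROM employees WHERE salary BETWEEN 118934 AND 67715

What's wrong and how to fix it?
Bug: The bounds are reversed; BETWEEN a AND b requires a <= b to match anything

Fix: Swap the bounds so the smaller value comes first

Corrected query:
SELECT id, name, salary FROM employees WHERE salary BETWEEN 67715 AND 118934

Result:
id | name  | salary
---+-------+-------
1  | Dave  | 98350 
3  | Grace | 100046
6  | Frank | 92818 
8  | Jack  | 82142 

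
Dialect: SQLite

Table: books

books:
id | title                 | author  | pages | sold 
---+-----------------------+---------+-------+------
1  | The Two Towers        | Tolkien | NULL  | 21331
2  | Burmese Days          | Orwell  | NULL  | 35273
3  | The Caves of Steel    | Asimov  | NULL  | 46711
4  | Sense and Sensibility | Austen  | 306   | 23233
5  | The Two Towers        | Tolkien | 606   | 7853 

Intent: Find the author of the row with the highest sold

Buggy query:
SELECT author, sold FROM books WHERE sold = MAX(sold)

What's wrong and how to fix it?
Bug: MAX(sold) is an aggregate and cannot be used directly in WHERE

Fix: Use a subquery: WHERE sold = (SELECT MAX(sold) FROM books)

Corrected query:
SELECT author, sold FROM books WHERE sold = (SELECT MAX(sold) FROM books)

Result:
author | sold 
-------+------
Asimov | 46711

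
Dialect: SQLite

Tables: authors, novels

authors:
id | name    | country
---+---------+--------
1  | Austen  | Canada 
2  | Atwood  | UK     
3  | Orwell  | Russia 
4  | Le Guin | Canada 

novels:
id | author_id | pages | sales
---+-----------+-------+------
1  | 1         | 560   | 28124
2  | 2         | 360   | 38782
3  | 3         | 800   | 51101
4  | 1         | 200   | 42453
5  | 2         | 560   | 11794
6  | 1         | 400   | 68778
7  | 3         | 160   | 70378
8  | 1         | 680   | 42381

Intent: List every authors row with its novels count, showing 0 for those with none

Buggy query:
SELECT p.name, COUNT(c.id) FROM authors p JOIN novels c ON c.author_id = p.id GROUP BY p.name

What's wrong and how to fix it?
Bug: INNER JOIN drops authors rows that have no matching novels rows

Fix: Use LEFT JOIN so parents without children still appear (COUNT(c.id) gives 0)

Corrected query:
SELECT p.name, COUNT(c.id) FROM authors p LEFT JOIN novels c ON c.author_id = p.id GROUP BY p.name

Result:
name    | COUNT(c.id)
--------+------------
Atwood  | 2          
Austen  | 4          
Le Guin | 0          
Orwell  | 2          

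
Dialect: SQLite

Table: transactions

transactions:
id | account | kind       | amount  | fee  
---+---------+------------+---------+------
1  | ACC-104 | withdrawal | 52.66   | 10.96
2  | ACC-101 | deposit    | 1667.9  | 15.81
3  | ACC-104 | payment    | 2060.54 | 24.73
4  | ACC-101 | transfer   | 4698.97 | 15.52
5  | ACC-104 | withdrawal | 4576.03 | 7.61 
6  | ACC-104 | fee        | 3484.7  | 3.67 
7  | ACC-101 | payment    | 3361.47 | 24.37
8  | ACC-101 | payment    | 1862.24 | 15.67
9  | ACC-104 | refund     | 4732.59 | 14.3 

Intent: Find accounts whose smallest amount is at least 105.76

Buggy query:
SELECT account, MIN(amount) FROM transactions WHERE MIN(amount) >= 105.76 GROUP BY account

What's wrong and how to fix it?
Bug: Aggregates like MIN are computed per group after WHERE runs

Fix: Replace WHERE with HAVING after the GROUP BY

Corrected query:
SELECT account, MIN(amount) FROM transactions GROUP BY account HAVING MIN(amount) >= 105.76

Result:
account | MIN(amount)
--------+------------
ACC-101 | 1667.9     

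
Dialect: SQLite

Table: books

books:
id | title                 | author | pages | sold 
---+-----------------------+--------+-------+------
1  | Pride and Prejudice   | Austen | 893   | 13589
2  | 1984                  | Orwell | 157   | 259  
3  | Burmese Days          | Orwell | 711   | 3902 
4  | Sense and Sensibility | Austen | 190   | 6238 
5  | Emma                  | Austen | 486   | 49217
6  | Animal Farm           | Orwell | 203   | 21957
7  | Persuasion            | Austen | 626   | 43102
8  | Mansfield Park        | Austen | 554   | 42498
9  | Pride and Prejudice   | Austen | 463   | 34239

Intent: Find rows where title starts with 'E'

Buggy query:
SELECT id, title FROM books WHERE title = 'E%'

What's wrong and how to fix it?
Bug: '=' compares the literal string including the % character; pattern matching needs LIKE

Fix: Use LIKE for wildcard pattern matching

Corrected query:
SELECT id, title FROM books WHERE title LIKE 'E%'

Result:
id | title
---+------
5  | Emma 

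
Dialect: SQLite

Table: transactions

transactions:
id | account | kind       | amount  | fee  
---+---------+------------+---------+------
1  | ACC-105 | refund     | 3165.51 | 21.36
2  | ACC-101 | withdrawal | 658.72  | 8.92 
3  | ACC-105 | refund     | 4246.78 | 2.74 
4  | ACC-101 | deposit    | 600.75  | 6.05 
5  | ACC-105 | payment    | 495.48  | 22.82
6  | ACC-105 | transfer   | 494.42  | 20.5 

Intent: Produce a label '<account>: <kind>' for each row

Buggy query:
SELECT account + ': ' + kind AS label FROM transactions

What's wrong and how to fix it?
Bug: '+' is numeric addition; on text columns SQLite converts them to 0 instead of concatenating

Fix: Use the || operator for string concatenation

Corrected query:
SELECT account || ': ' || kind AS label FROM transactions

Result:
label              
-------------------
ACC-105: refund    
ACC-101: withdrawal
ACC-105: refund    
ACC-101: deposit   
ACC-105: payment   
ACC-105: transfer  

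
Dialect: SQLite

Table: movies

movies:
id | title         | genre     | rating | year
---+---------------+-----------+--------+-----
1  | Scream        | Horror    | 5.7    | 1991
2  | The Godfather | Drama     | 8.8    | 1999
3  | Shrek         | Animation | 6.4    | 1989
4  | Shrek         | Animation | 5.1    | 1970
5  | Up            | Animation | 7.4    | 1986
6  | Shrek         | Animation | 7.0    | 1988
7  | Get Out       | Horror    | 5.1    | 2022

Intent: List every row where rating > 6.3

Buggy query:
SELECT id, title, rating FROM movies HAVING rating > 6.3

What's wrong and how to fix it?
Bug: HAVING filters the output of aggregation, but this query has no GROUP BY and no aggregate functions, so SQLite rejects it (HAVING clause on a non-aggregate query); the condition here is per row

Fix: Use WHERE for row-level filtering

Corrected query:
SELECT id, title, rating FROM movies WHERE rating > 6.3

Result:
id | title         | rating
---+---------------+-------
2  | The Godfather | 8.8   
3  | Shrek         | 6.4   
5  | Up            | 7.4   
6  | Shrek         | 7     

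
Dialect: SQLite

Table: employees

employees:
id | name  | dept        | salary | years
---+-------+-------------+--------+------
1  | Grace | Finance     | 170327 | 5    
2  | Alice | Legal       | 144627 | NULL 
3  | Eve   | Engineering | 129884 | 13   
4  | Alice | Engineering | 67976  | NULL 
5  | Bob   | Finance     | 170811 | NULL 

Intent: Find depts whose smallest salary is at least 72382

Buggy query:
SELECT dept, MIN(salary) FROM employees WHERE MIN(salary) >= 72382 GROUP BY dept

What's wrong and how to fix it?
Bug: Aggregates like MIN are computed per group after WHERE runs

Fix: Replace WHERE with HAVING after the GROUP BY

Corrected query:
SELECT dept, MIN(salary) FROM employees GROUP BY dept HAVING MIN(salary) >= 72382

Result:
dept    | MIN(salary)
--------+------------
Finance | 170327     
Legal   | 144627     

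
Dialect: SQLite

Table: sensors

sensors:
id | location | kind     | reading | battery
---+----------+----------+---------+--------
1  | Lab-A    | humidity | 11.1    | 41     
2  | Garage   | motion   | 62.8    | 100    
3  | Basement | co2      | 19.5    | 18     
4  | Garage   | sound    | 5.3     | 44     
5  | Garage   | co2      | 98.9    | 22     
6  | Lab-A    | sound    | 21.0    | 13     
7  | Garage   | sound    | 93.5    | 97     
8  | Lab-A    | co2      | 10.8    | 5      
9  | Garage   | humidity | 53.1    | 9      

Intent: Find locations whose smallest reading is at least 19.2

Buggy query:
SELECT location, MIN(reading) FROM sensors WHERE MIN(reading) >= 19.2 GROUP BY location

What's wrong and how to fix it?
Bug: Aggregates like MIN are computed per group after WHERE runs

Fix: Use HAVING for the per-group MIN condition

Corrected query:
SELECT location, MIN(reading) FROM sensors GROUP BY location HAVING MIN(reading) >= 19.2

Result:
location | MIN(reading)
---------+-------------
Basement | 19.5        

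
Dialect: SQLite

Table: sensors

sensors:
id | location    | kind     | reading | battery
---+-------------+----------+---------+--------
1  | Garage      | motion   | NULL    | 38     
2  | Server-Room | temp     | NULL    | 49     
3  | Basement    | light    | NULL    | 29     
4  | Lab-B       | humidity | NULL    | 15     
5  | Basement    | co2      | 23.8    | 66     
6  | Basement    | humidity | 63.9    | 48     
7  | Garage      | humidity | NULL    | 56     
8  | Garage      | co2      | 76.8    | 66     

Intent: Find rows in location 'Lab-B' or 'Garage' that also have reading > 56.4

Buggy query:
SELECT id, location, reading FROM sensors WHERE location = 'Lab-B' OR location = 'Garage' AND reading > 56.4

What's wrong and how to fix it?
Bug: AND binds tighter than OR, so this parses as location = 'Lab-B' OR (location = 'Garage' AND reading > 56.4)

Fix: Add parentheses around the OR so the AND applies to both alternatives

Corrected query:
SELECT id, location, reading FROM sensors WHERE (location = 'Lab-B' OR location = 'Garage') AND reading > 56.4

Result:
id | location | reading
---+----------+--------
8  | Garage   | 76.8   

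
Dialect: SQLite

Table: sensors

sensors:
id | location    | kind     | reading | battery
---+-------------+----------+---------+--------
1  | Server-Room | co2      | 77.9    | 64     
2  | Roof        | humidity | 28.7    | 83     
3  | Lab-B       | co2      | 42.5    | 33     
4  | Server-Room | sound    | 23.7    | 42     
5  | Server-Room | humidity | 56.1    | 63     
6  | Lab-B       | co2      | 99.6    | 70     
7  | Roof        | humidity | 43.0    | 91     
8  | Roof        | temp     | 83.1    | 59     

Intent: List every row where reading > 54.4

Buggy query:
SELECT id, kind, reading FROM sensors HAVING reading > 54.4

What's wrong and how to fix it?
Bug: This is a non-aggregate query (no GROUP BY, no aggregates), so in SQLite the HAVING clause is invalid here; a row-level condition belongs in WHERE

Fix: Replace HAVING with WHERE since the condition applies to individual rows

Corrected query:
SELECT id, kind, reading FROM sensors WHERE reading > 54.4

Result:
id | kind     | reading
---+----------+--------
1  | co2      | 77.9   
5  | humidity | 56.1   
6  | co2      | 99.6   
8  | temp     | 83.1   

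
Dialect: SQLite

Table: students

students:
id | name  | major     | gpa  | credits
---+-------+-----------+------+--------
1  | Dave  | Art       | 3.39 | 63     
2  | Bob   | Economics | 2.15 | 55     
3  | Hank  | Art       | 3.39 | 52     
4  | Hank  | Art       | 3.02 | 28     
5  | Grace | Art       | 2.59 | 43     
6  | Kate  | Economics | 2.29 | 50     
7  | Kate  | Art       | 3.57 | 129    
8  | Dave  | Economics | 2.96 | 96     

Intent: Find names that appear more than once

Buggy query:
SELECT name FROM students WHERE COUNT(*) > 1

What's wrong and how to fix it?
Bug: COUNT(*) is an aggregate and cannot be used in WHERE

Fix: Group first, then use HAVING for the count condition

Corrected query:
SELECT name FROM students GROUP BY name HAVING COUNT(*) > 1

Result:
name
----
Dave
Hank
Kate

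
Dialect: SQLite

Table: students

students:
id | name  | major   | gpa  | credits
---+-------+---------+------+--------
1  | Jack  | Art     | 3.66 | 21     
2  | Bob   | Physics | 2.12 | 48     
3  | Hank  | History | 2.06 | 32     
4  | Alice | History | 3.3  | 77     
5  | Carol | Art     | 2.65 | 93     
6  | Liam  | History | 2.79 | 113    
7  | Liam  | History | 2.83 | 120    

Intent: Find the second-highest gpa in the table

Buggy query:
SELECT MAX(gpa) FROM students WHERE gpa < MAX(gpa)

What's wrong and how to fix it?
Bug: The inner MAX is an aggregate inside WHERE, which is not allowed

Fix: Compute the overall MAX in a subquery, then take MAX of rows below it

Corrected query:
SELECT MAX(gpa) FROM students WHERE gpa < (SELECT MAX(gpa) FROM students)

Result:
MAX(gpa)
--------
3.3     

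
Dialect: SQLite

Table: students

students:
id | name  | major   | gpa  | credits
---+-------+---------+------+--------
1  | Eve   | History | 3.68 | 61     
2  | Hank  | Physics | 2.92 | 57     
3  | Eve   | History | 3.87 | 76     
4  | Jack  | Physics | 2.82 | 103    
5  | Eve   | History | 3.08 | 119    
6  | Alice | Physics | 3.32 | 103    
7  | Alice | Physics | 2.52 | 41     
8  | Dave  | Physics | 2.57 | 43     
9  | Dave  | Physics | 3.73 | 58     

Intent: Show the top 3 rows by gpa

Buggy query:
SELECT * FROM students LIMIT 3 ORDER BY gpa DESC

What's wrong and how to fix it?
Bug: LIMIT must come after ORDER BY

Fix: Swap the clauses: ORDER BY first, then LIMIT

Corrected query:
SELECT * FROM students ORDER BY gpa DESC LIMIT 3

Result:
id | name | major   | gpa  | credits
---+------+---------+------+--------
3  | Eve  | History | 3.87 | 76     
9  | Dave | Physics | 3.73 | 58     
1  | Eve  | History | 3.68 | 61     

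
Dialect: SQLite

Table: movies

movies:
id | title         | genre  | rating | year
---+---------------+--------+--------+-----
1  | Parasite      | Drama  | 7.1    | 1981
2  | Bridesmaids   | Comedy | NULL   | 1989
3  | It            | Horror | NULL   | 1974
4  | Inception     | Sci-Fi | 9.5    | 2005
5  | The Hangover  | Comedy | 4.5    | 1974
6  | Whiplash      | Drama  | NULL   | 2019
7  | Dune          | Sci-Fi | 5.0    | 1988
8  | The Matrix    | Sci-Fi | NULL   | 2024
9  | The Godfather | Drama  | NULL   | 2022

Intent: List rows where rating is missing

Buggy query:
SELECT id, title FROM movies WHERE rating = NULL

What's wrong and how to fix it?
Bug: Comparing to NULL with '=' never matches; NULL = NULL is unknown, not true

Fix: Use IS NULL to test for NULL

Corrected query:
SELECT id, title FROM movies WHERE rating IS NULL

Result:
id | title        
---+--------------
2  | Bridesmaids  
3  | It           
6  | Whiplash     
8  | The Matrix   
9  | The Godfather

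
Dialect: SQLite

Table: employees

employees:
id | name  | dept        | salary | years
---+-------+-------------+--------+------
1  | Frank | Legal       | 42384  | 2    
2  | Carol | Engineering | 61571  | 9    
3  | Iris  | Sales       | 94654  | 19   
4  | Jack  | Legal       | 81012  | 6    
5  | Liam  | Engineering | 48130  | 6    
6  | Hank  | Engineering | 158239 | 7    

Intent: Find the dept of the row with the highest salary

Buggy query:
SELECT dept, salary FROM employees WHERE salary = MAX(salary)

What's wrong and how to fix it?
Bug: WHERE is evaluated per row; an aggregate over the whole table isn't defined there

Fix: Use a subquery: WHERE salary = (SELECT MAX(salary) FROM employees)

Corrected query:
SELECT dept, salary FROM employees WHERE salary = (SELECT MAX(salary) FROM employees)

Result:
dept        | salary
------------+-------
Engineering | 158239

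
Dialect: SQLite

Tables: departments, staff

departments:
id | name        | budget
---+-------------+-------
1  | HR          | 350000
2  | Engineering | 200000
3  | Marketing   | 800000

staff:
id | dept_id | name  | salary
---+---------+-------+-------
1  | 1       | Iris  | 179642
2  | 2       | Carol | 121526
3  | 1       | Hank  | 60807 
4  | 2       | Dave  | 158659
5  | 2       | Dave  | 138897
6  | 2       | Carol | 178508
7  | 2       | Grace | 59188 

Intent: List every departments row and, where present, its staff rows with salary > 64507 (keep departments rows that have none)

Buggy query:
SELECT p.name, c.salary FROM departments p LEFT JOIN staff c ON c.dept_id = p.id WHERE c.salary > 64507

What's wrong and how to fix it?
Bug: A WHERE condition on the right-hand table after LEFT JOIN drops unmatched parents

Fix: Put 'c.salary > 64507' in the JOIN's ON clause instead of WHERE

Corrected query:
SELECT p.name, c.salary FROM departments p LEFT JOIN staff c ON c.dept_id = p.id AND c.salary > 64507

Result:
name        | salary
------------+-------
HR          | 179642
Engineering | 121526
Engineering | 138897
Engineering | 158659
Engineering | 178508
Marketing   | NULL  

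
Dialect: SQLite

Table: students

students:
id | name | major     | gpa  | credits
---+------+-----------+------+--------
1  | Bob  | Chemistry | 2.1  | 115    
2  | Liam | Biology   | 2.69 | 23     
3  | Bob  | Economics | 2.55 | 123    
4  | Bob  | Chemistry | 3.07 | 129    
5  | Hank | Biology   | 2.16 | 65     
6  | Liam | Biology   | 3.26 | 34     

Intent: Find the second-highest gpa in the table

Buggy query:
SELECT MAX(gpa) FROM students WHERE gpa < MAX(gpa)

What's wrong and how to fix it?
Bug: The inner MAX is an aggregate inside WHERE, which is not allowed

Fix: Compute the overall MAX in a subquery, then take MAX of rows below it

Corrected query:
SELECT MAX(gpa) FROM students WHERE gpa < (SELECT MAX(gpa) FROM students)

Result:
MAX(gpa)
--------
3.07    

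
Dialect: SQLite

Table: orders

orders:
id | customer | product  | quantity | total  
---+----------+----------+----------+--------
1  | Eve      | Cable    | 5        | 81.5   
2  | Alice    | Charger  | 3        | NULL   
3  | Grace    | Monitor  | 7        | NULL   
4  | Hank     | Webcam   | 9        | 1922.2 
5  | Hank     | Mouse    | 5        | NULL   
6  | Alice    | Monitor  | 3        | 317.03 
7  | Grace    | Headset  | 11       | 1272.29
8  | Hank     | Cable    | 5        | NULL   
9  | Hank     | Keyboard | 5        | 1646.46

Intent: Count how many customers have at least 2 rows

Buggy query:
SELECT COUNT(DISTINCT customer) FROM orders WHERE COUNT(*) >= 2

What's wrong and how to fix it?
Bug: WHERE filters individual rows, not groups, so a group-level COUNT is invalid there

Fix: Group first with HAVING COUNT(*) >= 2, then COUNT the resulting groups

Corrected query:
SELECT COUNT(*) FROM (SELECT customer FROM orders GROUP BY customer HAVING COUNT(*) >= 2)

Result:
COUNT(*)
--------
3       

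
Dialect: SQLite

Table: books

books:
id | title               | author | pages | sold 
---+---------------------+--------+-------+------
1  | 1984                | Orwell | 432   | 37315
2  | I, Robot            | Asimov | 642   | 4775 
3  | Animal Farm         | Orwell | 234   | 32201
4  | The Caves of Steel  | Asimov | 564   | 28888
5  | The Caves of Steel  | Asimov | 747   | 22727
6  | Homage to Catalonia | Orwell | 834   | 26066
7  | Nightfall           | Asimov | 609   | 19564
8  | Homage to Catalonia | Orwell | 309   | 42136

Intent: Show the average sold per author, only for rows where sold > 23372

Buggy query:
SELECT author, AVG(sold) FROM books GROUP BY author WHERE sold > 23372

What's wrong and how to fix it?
Bug: WHERE cannot follow GROUP BY

Fix: Place WHERE between FROM and GROUP BY

Corrected query:
SELECT author, AVG(sold) FROM books WHERE sold > 23372 GROUP BY author

Result:
author | AVG(sold)
-------+----------
Asimov | 28888    
Orwell | 34429.5  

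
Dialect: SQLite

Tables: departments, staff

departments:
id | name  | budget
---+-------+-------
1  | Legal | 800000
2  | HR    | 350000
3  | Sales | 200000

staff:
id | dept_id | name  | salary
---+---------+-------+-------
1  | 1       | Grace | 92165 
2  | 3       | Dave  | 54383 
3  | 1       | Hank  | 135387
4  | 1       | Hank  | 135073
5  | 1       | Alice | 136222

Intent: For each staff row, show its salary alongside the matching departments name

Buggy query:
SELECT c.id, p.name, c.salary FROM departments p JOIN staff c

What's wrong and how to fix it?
Bug: JOIN with no ON clause produces a cartesian product; every staff row pairs with every departments row

Fix: Specify the join condition linking the foreign key to the parent id

Corrected query:
SELECT c.id, p.name, c.salary FROM departments p JOIN staff c ON c.dept_id = p.id

Result:
id | name  | salary
---+-------+-------
1  | Legal | 92165 
2  | Sales | 54383 
3  | Legal | 135387
4  | Legal | 135073
5  | Legal | 136222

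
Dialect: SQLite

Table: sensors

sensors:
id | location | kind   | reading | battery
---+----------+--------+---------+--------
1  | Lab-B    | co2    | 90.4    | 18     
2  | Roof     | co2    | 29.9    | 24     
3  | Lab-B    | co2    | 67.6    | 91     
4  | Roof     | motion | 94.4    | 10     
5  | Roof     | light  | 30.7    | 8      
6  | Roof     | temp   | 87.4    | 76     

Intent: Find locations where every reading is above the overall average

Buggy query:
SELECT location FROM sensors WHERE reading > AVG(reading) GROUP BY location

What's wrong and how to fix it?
Bug: AVG() is an aggregate; it can't sit directly in WHERE

Fix: Compute the overall average in a scalar subquery and compare each group's MIN against it in HAVING

Corrected query:
SELECT location FROM sensors GROUP BY location HAVING MIN(reading) > (SELECT AVG(reading) FROM sensors)

Result:
location
--------
Lab-B   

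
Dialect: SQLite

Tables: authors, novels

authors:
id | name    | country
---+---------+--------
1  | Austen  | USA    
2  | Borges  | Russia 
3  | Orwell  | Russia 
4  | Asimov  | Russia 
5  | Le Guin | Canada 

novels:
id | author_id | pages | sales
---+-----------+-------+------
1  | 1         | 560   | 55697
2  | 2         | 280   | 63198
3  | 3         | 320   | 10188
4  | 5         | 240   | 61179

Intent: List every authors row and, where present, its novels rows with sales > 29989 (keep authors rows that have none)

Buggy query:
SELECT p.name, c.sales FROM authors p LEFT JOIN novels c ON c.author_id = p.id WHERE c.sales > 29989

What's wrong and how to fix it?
Bug: Filtering c.sales in WHERE discards the NULL rows produced by LEFT JOIN, turning it into an inner join

Fix: Put 'c.sales > 29989' in the JOIN's ON clause instead of WHERE

Corrected query:
SELECT p.name, c.sales FROM authors p LEFT JOIN novels c ON c.author_id = p.id AND c.sales > 29989

Result:
name    | sales
--------+------
Austen  | 55697
Borges  | 63198
Orwell  | NULL 
Asimov  | NULL 
Le Guin | 61179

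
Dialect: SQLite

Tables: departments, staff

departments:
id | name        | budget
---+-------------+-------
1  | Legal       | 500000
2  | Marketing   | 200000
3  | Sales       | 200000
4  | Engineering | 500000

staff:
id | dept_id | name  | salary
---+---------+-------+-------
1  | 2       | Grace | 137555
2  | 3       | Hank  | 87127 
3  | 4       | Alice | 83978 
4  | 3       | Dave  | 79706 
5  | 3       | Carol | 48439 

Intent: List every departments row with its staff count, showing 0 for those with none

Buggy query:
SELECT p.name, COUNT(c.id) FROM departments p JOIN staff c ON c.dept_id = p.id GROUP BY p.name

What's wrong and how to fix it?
Bug: An inner join excludes parents with zero children

Fix: Switch to LEFT JOIN to retain unmatched parent rows

Corrected query:
SELECT p.name, COUNT(c.id) FROM departments p LEFT JOIN staff c ON c.dept_id = p.id GROUP BY p.name

Result:
name        | COUNT(c.id)
------------+------------
Engineering | 1          
Legal       | 0          
Marketing   | 1          
Sales       | 3          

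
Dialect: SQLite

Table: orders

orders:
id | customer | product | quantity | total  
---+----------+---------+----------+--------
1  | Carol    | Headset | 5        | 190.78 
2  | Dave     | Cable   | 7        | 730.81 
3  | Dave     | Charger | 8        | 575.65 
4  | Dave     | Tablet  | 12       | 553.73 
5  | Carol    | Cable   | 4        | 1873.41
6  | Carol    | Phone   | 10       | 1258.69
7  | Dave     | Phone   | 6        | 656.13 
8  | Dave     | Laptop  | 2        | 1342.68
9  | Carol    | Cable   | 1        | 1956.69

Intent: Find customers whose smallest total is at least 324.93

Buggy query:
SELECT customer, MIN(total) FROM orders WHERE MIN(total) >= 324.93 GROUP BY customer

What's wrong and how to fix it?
Bug: MIN() in WHERE is a misuse of aggregate

Fix: Use HAVING for the per-group MIN condition

Corrected query:
SELECT customer, MIN(total) FROM orders GROUP BY customer HAVING MIN(total) >= 324.93

Result:
customer | MIN(total)
---------+-----------
Dave     | 553.73    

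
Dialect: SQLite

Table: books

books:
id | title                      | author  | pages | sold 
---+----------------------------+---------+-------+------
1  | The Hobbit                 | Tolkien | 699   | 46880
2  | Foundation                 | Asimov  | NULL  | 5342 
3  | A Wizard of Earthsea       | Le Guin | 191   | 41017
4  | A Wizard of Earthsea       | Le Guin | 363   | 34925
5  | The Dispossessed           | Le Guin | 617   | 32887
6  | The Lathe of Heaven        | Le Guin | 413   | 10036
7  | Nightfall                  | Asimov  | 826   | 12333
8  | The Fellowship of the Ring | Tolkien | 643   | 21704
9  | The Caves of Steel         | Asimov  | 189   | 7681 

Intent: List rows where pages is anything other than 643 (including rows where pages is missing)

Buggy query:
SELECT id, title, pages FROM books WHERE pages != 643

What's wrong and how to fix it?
Bug: 'pages != 643' is unknown when pages is NULL, so NULL rows are silently excluded

Fix: Add an explicit OR pages IS NULL to include the missing-value rows

Corrected query:
SELECT id, title, pages FROM books WHERE pages != 643 OR pages IS NULL

Result:
id | title                | pages
---+----------------------+------
1  | The Hobbit           | 699  
2  | Foundation           | NULL 
3  | A Wizard of Earthsea | 191  
4  | A Wizard of Earthsea | 363  
5  | The Dispossessed     | 617  
6  | The Lathe of Heaven  | 413  
7  | Nightfall            | 826  
9  | The Caves of Steel   | 189  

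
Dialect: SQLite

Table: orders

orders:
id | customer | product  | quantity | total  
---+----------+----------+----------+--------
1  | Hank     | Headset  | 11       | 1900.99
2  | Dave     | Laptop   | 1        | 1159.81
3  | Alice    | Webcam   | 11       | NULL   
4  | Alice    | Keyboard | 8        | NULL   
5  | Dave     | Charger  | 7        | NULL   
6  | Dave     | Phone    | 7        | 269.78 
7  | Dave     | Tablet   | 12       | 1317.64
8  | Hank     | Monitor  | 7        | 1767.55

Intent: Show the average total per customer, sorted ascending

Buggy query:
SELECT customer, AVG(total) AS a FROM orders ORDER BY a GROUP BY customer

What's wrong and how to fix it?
Bug: GROUP BY must precede ORDER BY

Fix: Move ORDER BY to the end, after GROUP BY

Corrected query:
SELECT customer, AVG(total) AS a FROM orders GROUP BY customer ORDER BY a

Result:
customer | a         
---------+-----------
Alice    | NULL      
Dave     | 915.743333
Hank     | 1834.27   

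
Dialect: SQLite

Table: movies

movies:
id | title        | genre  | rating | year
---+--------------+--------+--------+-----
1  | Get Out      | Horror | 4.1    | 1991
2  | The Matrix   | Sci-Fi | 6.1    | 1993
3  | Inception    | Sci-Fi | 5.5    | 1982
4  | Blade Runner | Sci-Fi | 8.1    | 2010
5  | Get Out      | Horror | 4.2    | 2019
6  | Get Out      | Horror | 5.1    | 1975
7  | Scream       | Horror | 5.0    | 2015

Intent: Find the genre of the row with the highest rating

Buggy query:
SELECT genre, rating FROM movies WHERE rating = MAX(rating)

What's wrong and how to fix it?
Bug: WHERE is evaluated per row; an aggregate over the whole table isn't defined there

Fix: Wrap MAX in a scalar subquery so WHERE compares against a single value

Corrected query:
SELECT genre, rating FROM movies WHERE rating = (SELECT MAX(rating) FROM movies)

Result:
genre  | rating
-------+-------
Sci-Fi | 8.1   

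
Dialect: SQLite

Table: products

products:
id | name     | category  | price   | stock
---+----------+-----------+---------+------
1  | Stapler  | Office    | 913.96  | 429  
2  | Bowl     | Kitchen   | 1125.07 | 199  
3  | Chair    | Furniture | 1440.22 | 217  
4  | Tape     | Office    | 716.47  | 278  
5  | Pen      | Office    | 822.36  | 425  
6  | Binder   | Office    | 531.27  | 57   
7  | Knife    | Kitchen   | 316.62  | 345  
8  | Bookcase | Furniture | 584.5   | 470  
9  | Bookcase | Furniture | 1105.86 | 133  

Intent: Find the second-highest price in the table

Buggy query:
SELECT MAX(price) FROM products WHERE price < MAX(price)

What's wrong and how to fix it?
Bug: The inner MAX is an aggregate inside WHERE, which is not allowed

Fix: Put the inner MAX in a scalar subquery

Corrected query:
SELECT MAX(price) FROM products WHERE price < (SELECT MAX(price) FROM products)

Result:
MAX(price)
----------
1125.07   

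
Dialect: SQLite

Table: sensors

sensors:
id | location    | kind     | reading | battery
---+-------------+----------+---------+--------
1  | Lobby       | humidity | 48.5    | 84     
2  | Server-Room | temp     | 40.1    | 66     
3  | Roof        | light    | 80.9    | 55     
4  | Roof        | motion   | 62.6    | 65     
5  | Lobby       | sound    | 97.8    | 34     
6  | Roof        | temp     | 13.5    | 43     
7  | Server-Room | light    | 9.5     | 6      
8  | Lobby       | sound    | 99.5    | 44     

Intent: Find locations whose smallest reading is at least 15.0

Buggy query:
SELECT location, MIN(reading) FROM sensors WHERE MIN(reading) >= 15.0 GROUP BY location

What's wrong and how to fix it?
Bug: Aggregates like MIN are computed per group after WHERE runs

Fix: Replace WHERE with HAVING after the GROUP BY

Corrected query:
SELECT location, MIN(reading) FROM sensors GROUP BY location HAVING MIN(reading) >= 15.0

Result:
location | MIN(reading)
---------+-------------
Lobby    | 48.5        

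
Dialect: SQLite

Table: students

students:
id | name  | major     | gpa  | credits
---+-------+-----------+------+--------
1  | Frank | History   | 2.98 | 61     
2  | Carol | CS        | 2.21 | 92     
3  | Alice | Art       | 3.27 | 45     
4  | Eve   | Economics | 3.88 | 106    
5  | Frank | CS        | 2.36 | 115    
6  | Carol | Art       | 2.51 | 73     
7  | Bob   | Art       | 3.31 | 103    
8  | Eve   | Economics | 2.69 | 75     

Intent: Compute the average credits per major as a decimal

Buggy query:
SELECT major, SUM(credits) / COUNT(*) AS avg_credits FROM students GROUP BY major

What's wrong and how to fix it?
Bug: SUM(credits) and COUNT(*) are both integers; the division truncates the fractional part

Fix: Cast one side to REAL so the division keeps the fractional part

Corrected query:
SELECT major, SUM(credits) * 1.0 / COUNT(*) AS avg_credits FROM students GROUP BY major

Result:
major     | avg_credits
----------+------------
Art       | 73.666667  
CS        | 103.5      
Economics | 90.5       
History   | 61         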